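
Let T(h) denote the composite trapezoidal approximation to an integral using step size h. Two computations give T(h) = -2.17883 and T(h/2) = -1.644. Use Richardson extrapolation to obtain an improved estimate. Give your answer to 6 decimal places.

R = (4·T(h/2) − T(h)) / 3 = (4·(-1.644) − (-2.17883))/3 = (-4.39717)/3 = -1.465723.

-1.465723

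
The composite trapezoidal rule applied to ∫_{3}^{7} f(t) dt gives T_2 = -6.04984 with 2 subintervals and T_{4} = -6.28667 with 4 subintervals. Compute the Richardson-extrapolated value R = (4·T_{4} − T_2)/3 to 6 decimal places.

R = (4·T_{4} − T_2) / 3 = (4·(-6.28667) − (-6.04984))/3 = (-19.09684)/3 = -6.365613.

-6.365613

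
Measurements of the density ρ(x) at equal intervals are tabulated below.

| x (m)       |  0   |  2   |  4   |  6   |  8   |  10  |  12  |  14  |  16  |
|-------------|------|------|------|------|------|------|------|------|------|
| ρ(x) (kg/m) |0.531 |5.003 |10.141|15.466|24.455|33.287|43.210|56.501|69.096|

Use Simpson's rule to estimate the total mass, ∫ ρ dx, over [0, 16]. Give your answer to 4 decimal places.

444.1780

h = 2, n = 8.
(h/3)·[y₀ + 4y₁ + 2y₂ + 4y₃ + 2y₄ + 4y₅ + 2y₆ + 4y₇ + y₈] = 0.666667·(666.267) = 444.1780.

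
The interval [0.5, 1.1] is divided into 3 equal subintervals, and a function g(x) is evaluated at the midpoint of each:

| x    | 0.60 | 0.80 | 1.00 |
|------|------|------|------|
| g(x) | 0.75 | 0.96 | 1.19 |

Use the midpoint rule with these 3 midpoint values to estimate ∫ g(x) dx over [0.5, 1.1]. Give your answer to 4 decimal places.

h = 0.2, n = 3.
h·[y(m₁) + y(m₂) + y(m₃)] = 0.2·(2.90) = 0.5800.

0.5800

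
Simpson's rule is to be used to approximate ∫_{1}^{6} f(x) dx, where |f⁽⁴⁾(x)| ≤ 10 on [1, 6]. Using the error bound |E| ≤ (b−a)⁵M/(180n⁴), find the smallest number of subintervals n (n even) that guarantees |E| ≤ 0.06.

8

Need 31250/(180n⁴) ≤ 0.06.
n⁴ ≥ 31250/(180·0.06) = 2893.52 ⇒ n ≥ 7.3343, so the smallest even n is 8. (n must be even for Simpson's rule.)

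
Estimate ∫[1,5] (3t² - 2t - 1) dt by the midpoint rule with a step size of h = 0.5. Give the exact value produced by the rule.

95.75

h = (5 − 1)/8 = 0.5.
Midpoints m₁,…,m₈ = 1.25, 1.75, 2.25, 2.75, 3.25, 3.75, 4.25, 4.75.
f(m₁)=1.1875, f(m₂)=4.6875, f(m₃)=9.6875, f(m₄)=16.1875, f(m₅)=24.1875, f(m₆)=33.6875, f(m₇)=44.6875, f(m₈)=57.1875.
h·[f(m₁) + f(m₂) + f(m₃) + f(m₄) + f(m₅) + f(m₆) + f(m₇) + f(m₈)] = 0.5·(191.5) = 95.75.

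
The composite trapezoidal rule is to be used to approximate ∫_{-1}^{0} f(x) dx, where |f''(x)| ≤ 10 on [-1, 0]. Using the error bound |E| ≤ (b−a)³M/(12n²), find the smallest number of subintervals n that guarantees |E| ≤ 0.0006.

38

Need 10/(12n²) ≤ 0.0006.
n² ≥ 10/(12·0.0006) = 1388.89 ⇒ n ≥ 37.2678, so the smallest n is 38.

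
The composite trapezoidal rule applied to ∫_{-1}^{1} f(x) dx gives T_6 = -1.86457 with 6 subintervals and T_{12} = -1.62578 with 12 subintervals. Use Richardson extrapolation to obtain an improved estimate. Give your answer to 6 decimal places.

-1.546183

R = (4·T_{12} − T_6) / 3 = (4·(-1.62578) − (-1.86457))/3 = (-4.63855)/3 = -1.546183.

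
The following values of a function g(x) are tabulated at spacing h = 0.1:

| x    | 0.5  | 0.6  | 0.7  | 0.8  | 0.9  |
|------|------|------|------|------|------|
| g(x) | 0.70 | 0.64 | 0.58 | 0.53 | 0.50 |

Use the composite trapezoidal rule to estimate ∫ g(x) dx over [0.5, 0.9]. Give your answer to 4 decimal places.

h = 0.1, n = 4.
(h/2)·[y₀ + 2y₁ + 2y₂ + 2y₃ + y₄] = 0.05·(4.70) = 0.2350.

0.2350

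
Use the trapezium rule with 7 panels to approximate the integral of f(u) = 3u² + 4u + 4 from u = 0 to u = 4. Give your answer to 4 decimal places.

h = (4 − 0)/7 = 0.571429.
Nodes u₀,…,u₇ = 0, 0.571429, 1.142857, 1.714286, 2.285714, 2.857143, 3.428571, 4.
f(u) = 3u² + 4u + 4: f₀=4, f₁=7.265306, f₂=12.489796, f₃=19.673469, f₄=28.816327, f₅=39.918367, f₆=52.979592, f₇=68.
(h/2)·[f₀ + 2f₁ + 2f₂ + 2f₃ + 2f₄ + 2f₅ + 2f₆ + f₇] = 0.285714·(394.285714) = 112.6531.

112.6531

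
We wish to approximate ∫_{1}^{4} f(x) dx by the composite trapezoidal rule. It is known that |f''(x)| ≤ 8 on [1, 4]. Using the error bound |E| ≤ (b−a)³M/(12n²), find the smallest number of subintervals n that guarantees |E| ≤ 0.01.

Need 216/(12n²) ≤ 0.01.
n² ≥ 216/(12·0.01) = 1800 ⇒ n ≥ 42.4264, so the smallest n is 43.

43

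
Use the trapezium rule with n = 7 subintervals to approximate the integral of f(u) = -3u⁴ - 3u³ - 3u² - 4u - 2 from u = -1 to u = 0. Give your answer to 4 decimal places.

-0.8653

h = (0 − (-1))/7 = 0.142857.
Nodes u₀,…,u₇ = -1, -0.857143, -0.714286, -0.571429, -0.428571, -0.285714, -0.142857, 0.
f(u) = -3u⁴ - 3u³ - 3u² - 4u - 2: f₀=-1, f₁=-0.505623, f₂=-0.361100, f₃=-0.453978, f₄=-0.701791, f₅=-1.052062, f₆=-1.482299, f₇=-2.
(h/2)·[f₀ + 2f₁ + 2f₂ + 2f₃ + 2f₄ + 2f₅ + 2f₆ + f₇] = 0.071429·(-12.113703) = -0.8653.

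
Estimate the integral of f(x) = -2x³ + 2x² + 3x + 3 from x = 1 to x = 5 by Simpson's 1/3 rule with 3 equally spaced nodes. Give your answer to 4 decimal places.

-181.3333

h = (5 − 1)/2 = 2.
Nodes x₀,…,x₂ = 1, 3, 5.
f(x) = -2x³ + 2x² + 3x + 3: f₀=6, f₁=-24, f₂=-182.
(h/3)·[f₀ + 4f₁ + f₂] = 0.666667·(-272) = -181.3333.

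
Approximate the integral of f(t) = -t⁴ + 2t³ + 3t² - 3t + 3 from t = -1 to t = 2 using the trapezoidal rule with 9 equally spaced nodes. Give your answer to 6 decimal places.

14.401978

h = (2 − (-1))/8 = 0.375.
Nodes t₀,…,t₈ = -1, -0.625, -0.25, 0.125, 0.5, 0.875, 1.25, 1.625, 2.
f(t) = -t⁴ + 2t³ + 3t² - 3t + 3: f₀=6, f₁=5.406005859375, f₂=3.90234375, f₃=2.675537109375, f₄=2.4375, f₅=3.425537109375, f₆=5.40234375, f₇=7.656005859375, f₈=9.
(h/2)·[f₀ + 2f₁ + 2f₂ + 2f₃ + 2f₄ + 2f₅ + 2f₆ + 2f₇ + f₈] = 0.1875·(76.810546875) = 14.401978.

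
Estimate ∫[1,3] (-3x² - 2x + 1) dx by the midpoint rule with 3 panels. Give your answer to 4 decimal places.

-31.7778

h = (3 − 1)/3 = 0.666667.
Midpoints m₁,…,m₃ = 1.333333, 2, 2.666667.
f(m₁)=-7, f(m₂)=-15, f(m₃)=-25.666667.
h·[f(m₁) + f(m₂) + f(m₃)] = 0.666667·(-47.666667) = -31.7778.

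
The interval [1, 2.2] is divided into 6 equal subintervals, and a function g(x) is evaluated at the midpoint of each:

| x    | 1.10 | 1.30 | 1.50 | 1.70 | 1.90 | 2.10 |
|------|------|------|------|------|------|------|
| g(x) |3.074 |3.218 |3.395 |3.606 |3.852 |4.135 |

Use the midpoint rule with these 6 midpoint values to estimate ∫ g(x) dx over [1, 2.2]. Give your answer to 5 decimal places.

4.25600

h = 0.2, n = 6.
h·[y(m₁) + y(m₂) + y(m₃) + y(m₄) + y(m₅) + y(m₆)] = 0.2·(21.280) = 4.25600.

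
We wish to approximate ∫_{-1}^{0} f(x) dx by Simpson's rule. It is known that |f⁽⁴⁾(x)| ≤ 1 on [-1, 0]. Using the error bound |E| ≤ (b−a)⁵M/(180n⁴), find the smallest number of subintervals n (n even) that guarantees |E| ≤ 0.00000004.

20

Need 1/(180n⁴) ≤ 0.00000004.
n⁴ ≥ 1/(180·0.00000004) = 138889 ⇒ n ≥ 19.3049, so the smallest even n is 20. (n must be even for Simpson's rule.)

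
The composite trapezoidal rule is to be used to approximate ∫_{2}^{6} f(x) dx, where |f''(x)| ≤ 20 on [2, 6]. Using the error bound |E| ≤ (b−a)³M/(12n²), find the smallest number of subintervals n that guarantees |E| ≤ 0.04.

Need 1280/(12n²) ≤ 0.04.
n² ≥ 1280/(12·0.04) = 2666.67 ⇒ n ≥ 51.6398, so the smallest n is 52.

52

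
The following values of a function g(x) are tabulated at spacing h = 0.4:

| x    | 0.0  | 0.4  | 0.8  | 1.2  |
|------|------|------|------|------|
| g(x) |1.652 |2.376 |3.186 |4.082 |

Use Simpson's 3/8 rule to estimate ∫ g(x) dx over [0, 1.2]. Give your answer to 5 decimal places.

3.36300

h = 0.4, n = 3.
(3h/8)·[y₀ + 3y₁ + 3y₂ + y₃] = 0.15·(22.420) = 3.36300.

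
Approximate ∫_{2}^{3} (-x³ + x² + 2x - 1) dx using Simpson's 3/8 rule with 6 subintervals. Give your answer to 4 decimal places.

-5.9167

h = (3 − 2)/6 = 0.166667.
Nodes x₀,…,x₆ = 2, 2.166667, 2.333333, 2.5, 2.666667, 2.833333, 3.
f(x) = -x³ + x² + 2x - 1: f₀=-1, f₁=-2.143519, f₂=-3.592593, f₃=-5.375, f₄=-7.518519, f₅=-10.050926, f₆=-13.
(3h/8)·[f₀ + 3f₁ + 3f₂ + 2f₃ + 3f₄ + 3f₅ + f₆] = 0.0625·(-94.666667) = -5.9167.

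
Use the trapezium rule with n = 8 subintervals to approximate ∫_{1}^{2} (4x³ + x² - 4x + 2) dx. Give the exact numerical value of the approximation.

13.3828125

h = (2 − 1)/8 = 0.125.
Nodes x₀,…,x₈ = 1, 1.125, 1.25, 1.375, 1.5, 1.625, 1.75, 1.875, 2.
f(x) = 4x³ + x² - 4x + 2: f₀=3, f₁=4.4609375, f₂=6.375, f₃=8.7890625, f₄=11.75, f₅=15.3046875, f₆=19.5, f₇=24.3828125, f₈=30.
(h/2)·[f₀ + 2f₁ + 2f₂ + 2f₃ + 2f₄ + 2f₅ + 2f₆ + 2f₇ + f₈] = 0.0625·(214.125) = 13.3828125.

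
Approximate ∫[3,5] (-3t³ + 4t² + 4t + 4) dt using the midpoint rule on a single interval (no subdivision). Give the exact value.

M = (b−a)·f(4) = 2·(-108) = -216.

-216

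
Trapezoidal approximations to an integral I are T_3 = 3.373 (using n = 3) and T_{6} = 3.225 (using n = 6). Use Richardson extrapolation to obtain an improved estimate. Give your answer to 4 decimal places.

3.1757

R = (4·T_{6} − T_3) / 3 = (4·3.225 − 3.373)/3 = (9.527)/3 = 3.1757.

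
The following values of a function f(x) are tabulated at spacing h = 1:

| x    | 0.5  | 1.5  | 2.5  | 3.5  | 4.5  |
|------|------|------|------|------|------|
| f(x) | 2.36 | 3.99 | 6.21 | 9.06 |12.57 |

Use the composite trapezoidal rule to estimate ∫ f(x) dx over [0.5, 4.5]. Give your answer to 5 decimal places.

h = 1, n = 4.
(h/2)·[y₀ + 2y₁ + 2y₂ + 2y₃ + y₄] = 0.5·(53.45) = 26.72500.

26.72500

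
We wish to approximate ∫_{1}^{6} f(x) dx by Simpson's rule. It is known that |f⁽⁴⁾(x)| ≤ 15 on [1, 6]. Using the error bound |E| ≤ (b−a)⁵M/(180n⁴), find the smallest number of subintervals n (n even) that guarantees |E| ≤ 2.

Need 46875/(180n⁴) ≤ 2.
n⁴ ≥ 46875/(180·2) = 130.208 ⇒ n ≥ 3.3780, so the smallest even n is 4. (n must be even for Simpson's rule.)

4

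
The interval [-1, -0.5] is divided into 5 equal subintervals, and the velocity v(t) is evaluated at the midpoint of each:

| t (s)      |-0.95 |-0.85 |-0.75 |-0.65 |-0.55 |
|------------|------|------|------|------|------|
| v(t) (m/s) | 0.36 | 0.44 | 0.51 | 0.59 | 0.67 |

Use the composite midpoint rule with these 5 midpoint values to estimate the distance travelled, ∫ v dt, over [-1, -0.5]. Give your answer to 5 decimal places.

0.25700

h = 0.1, n = 5.
h·[y(m₁) + y(m₂) + y(m₃) + y(m₄) + y(m₅)] = 0.1·(2.57) = 0.25700.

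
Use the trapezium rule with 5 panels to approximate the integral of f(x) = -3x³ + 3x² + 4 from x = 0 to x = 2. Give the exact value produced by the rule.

3.68

h = (2 − 0)/5 = 0.4.
Nodes x₀,…,x₅ = 0, 0.4, 0.8, 1.2, 1.6, 2.
f(x) = -3x³ + 3x² + 4: f₀=4, f₁=4.288, f₂=4.384, f₃=3.136, f₄=-0.608, f₅=-8.
(h/2)·[f₀ + 2f₁ + 2f₂ + 2f₃ + 2f₄ + f₅] = 0.2·(18.4) = 3.68.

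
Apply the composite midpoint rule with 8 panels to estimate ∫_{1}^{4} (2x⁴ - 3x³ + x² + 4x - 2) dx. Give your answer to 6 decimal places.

h = (4 − 1)/8 = 0.375.
Midpoints m₁,…,m₈ = 1.1875, 1.5625, 1.9375, 2.3125, 2.6875, 3.0625, 3.4375, 3.8125.
f(m₁)=3.113555908203125, f(m₂)=7.168243408203125, f(m₃)=15.867950439453125, f(m₄)=32.693145751953125, f(m₅)=62.073516845703125, f(m₆)=109.387969970703125, f(m₇)=180.964630126953125, f(m₈)=284.080841064453125.
h·[f(m₁) + f(m₂) + f(m₃) + f(m₄) + f(m₅) + f(m₆) + f(m₇) + f(m₈)] = 0.375·(695.349853515625) = 260.756195.

260.756195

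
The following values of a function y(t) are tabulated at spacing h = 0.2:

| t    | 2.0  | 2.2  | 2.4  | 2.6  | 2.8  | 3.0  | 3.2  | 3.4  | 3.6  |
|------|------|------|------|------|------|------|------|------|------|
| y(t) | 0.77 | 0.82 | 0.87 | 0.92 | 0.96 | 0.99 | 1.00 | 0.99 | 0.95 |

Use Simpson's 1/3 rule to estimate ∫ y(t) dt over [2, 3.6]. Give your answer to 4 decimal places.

h = 0.2, n = 8.
(h/3)·[y₀ + 4y₁ + 2y₂ + 4y₃ + 2y₄ + 4y₅ + 2y₆ + 4y₇ + y₈] = 0.066667·(22.26) = 1.4840.

1.4840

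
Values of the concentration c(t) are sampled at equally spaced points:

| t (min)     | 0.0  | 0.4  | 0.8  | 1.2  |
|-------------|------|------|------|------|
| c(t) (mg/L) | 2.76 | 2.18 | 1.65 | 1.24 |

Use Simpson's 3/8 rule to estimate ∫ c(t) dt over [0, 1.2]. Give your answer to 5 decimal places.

2.32350

h = 0.4, n = 3.
(3h/8)·[y₀ + 3y₁ + 3y₂ + y₃] = 0.15·(15.49) = 2.32350.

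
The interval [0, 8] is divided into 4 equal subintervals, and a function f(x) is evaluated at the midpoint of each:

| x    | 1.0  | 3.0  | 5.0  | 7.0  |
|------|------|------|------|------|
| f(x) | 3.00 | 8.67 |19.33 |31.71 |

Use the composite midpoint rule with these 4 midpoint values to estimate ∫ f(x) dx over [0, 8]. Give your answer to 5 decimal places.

h = 2, n = 4.
h·[y(m₁) + y(m₂) + y(m₃) + y(m₄)] = 2·(62.71) = 125.42000.

125.42000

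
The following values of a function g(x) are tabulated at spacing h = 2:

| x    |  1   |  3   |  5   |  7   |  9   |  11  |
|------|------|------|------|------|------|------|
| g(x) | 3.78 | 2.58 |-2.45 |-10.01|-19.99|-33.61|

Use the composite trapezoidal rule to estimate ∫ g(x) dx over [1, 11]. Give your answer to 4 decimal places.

h = 2, n = 5.
(h/2)·[y₀ + 2y₁ + 2y₂ + 2y₃ + 2y₄ + y₅] = 1·(-89.57) = -89.5700.

-89.5700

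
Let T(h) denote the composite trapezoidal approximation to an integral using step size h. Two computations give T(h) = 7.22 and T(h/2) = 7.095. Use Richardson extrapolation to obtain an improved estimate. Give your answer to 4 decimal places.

R = (4·T(h/2) − T(h)) / 3 = (4·7.095 − 7.22)/3 = (21.160)/3 = 7.0533.

7.0533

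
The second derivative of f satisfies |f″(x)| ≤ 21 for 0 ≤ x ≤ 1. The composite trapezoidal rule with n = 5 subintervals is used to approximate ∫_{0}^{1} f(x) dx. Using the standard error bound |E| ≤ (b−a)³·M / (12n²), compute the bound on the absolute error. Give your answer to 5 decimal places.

|E| ≤ (1)³·21 / (12·5²) = 21/300 = 0.07000.

0.07000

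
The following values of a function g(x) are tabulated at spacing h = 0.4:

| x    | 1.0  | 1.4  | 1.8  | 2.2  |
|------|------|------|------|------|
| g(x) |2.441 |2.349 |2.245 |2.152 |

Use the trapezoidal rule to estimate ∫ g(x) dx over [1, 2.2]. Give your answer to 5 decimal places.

h = 0.4, n = 3.
(h/2)·[y₀ + 2y₁ + 2y₂ + y₃] = 0.2·(13.781) = 2.75620.

2.75620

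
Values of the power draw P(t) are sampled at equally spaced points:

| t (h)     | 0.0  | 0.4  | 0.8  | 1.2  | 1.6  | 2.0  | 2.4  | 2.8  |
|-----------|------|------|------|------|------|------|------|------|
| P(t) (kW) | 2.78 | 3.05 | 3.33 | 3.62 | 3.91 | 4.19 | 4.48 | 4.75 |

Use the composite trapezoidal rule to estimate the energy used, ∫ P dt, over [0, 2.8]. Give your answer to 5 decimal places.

h = 0.4, n = 7.
(h/2)·[y₀ + 2y₁ + 2y₂ + 2y₃ + 2y₄ + 2y₅ + 2y₆ + y₇] = 0.2·(52.69) = 10.53800.

10.53800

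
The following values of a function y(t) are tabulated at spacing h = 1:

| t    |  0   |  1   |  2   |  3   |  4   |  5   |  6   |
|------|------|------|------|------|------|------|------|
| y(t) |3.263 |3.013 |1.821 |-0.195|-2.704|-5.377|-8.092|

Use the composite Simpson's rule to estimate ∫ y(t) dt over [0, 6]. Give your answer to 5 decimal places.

h = 1, n = 6.
(h/3)·[y₀ + 4y₁ + 2y₂ + 4y₃ + 2y₄ + 4y₅ + y₆] = 0.333333·(-16.831) = -5.61033.

-5.61033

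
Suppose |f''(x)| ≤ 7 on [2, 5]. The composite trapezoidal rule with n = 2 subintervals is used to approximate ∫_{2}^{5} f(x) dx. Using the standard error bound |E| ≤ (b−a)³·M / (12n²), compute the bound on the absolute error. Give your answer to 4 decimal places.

|E| ≤ (3)³·7 / (12·2²) = 189/48 = 3.9375.

3.9375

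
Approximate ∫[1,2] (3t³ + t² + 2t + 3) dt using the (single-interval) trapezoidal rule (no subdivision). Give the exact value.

T = (b−a)/2 · [f(1) + f(2)] = 0.5·[9 + 35] = 22.

22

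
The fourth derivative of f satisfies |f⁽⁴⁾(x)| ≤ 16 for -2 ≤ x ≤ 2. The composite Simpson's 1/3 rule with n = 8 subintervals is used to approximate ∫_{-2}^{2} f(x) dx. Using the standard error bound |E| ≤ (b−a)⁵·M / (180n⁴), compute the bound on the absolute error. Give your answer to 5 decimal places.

|E| ≤ (4)⁵·16 / (180·8⁴) = 16384/737280 = 0.02222.

0.02222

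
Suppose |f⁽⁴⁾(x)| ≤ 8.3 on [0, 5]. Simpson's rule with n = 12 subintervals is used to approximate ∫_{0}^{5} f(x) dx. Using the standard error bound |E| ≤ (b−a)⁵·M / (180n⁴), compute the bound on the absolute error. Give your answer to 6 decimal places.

|E| ≤ (5)⁵·8.3 / (180·12⁴) = 25937.5/3732480 = 0.006949.

0.006949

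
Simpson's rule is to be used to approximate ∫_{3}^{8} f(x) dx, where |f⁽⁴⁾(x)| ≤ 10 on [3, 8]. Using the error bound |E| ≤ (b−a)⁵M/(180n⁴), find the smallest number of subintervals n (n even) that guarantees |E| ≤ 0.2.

6

Need 31250/(180n⁴) ≤ 0.2.
n⁴ ≥ 31250/(180·0.2) = 868.056 ⇒ n ≥ 5.4280, so the smallest even n is 6. (n must be even for Simpson's rule.)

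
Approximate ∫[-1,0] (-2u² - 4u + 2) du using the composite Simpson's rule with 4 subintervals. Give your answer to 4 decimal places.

3.3333

h = (0 − (-1))/4 = 0.25.
Nodes u₀,…,u₄ = -1, -0.75, -0.5, -0.25, 0.
f(u) = -2u² - 4u + 2: f₀=4, f₁=3.875, f₂=3.5, f₃=2.875, f₄=2.
(h/3)·[f₀ + 4f₁ + 2f₂ + 4f₃ + f₄] = 0.083333·(40) = 3.3333.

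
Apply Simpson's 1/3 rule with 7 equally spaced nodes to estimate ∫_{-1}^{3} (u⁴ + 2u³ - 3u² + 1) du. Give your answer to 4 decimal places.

h = (3 − (-1))/6 = 0.666667.
Nodes u₀,…,u₆ = -1, -0.333333, 0.333333, 1, 1.666667, 2.333333, 3.
f(u) = u⁴ + 2u³ - 3u² + 1: f₀=-3, f₁=0.604938, f₂=0.753086, f₃=1, f₄=9.641975, f₅=39.716049, f₆=109.
(h/3)·[f₀ + 4f₁ + 2f₂ + 4f₃ + 2f₄ + 4f₅ + f₆] = 0.222222·(292.074074) = 64.9053.

64.9053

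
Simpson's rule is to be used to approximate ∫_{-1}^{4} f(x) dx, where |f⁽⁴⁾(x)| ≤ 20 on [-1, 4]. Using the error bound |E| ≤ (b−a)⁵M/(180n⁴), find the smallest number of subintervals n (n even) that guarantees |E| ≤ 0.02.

Need 62500/(180n⁴) ≤ 0.02.
n⁴ ≥ 62500/(180·0.02) = 17361.1 ⇒ n ≥ 11.4787, so the smallest even n is 12. (n must be even for Simpson's rule.)

12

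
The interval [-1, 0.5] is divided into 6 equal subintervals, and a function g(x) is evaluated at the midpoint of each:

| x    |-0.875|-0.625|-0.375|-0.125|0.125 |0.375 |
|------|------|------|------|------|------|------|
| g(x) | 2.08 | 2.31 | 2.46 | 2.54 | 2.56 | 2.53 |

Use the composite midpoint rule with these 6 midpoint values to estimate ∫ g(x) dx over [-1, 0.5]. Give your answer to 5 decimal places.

3.62000

h = 0.25, n = 6.
h·[y(m₁) + y(m₂) + y(m₃) + y(m₄) + y(m₅) + y(m₆)] = 0.25·(14.48) = 3.62000.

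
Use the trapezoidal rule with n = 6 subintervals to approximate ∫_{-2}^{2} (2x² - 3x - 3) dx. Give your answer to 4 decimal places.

-0.7407

h = (2 − (-2))/6 = 0.666667.
Nodes x₀,…,x₆ = -2, -1.333333, -0.666667, 0, 0.666667, 1.333333, 2.
f(x) = 2x² - 3x - 3: f₀=11, f₁=4.555556, f₂=-0.111111, f₃=-3, f₄=-4.111111, f₅=-3.444444, f₆=-1.
(h/2)·[f₀ + 2f₁ + 2f₂ + 2f₃ + 2f₄ + 2f₅ + f₆] = 0.333333·(-2.222222) = -0.7407.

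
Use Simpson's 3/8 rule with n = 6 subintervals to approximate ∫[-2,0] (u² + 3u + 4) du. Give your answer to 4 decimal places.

4.6667

h = (0 − (-2))/6 = 0.333333.
Nodes u₀,…,u₆ = -2, -1.666667, -1.333333, -1, -0.666667, -0.333333, 0.
f(u) = u² + 3u + 4: f₀=2, f₁=1.777778, f₂=1.777778, f₃=2, f₄=2.444444, f₅=3.111111, f₆=4.
(3h/8)·[f₀ + 3f₁ + 3f₂ + 2f₃ + 3f₄ + 3f₅ + f₆] = 0.125·(37.333333) = 4.6667.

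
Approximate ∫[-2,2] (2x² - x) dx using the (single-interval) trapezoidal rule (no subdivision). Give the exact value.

T = (b−a)/2 · [f(-2) + f(2)] = 2·[10 + 6] = 32.

32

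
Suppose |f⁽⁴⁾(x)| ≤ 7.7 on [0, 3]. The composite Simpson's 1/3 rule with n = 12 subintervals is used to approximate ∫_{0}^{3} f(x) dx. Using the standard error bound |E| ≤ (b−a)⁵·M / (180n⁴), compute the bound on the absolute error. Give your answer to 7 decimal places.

|E| ≤ (3)⁵·7.7 / (180·12⁴) = 1871.1/3732480 = 0.0005013.

0.0005013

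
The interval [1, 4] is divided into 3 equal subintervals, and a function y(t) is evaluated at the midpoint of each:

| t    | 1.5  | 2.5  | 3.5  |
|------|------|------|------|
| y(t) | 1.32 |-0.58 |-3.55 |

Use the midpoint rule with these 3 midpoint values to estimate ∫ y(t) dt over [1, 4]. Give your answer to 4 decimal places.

h = 1, n = 3.
h·[y(m₁) + y(m₂) + y(m₃)] = 1·(-2.81) = -2.8100.

-2.8100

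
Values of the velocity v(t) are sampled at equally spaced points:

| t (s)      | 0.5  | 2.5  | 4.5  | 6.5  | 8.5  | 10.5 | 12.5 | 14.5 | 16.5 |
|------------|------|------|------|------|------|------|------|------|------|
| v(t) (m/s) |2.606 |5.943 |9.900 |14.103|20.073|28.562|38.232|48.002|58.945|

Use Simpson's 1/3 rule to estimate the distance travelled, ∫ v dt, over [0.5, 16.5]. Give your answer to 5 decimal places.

h = 2, n = 8.
(h/3)·[y₀ + 4y₁ + 2y₂ + 4y₃ + 2y₄ + 4y₅ + 2y₆ + 4y₇ + y₈] = 0.666667·(584.401) = 389.60067.

389.60067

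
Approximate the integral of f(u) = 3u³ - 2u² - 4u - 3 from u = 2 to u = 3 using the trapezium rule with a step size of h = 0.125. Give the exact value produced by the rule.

23.13671875

h = (3 − 2)/8 = 0.125.
Nodes u₀,…,u₈ = 2, 2.125, 2.25, 2.375, 2.5, 2.625, 2.75, 2.875, 3.
f(u) = 3u³ - 2u² - 4u - 3: f₀=5, f₁=8.255859375, f₂=12.046875, f₃=16.408203125, f₄=21.375, f₅=26.982421875, f₆=33.265625, f₇=40.259765625, f₈=48.
(h/2)·[f₀ + 2f₁ + 2f₂ + 2f₃ + 2f₄ + 2f₅ + 2f₆ + 2f₇ + f₈] = 0.0625·(370.1875) = 23.13671875.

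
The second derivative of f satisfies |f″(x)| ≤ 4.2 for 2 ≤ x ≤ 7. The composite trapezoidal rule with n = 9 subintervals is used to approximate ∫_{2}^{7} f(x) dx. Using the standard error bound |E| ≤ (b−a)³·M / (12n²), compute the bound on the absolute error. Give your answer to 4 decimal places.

0.5401

|E| ≤ (5)³·4.2 / (12·9²) = 525/972 = 0.5401.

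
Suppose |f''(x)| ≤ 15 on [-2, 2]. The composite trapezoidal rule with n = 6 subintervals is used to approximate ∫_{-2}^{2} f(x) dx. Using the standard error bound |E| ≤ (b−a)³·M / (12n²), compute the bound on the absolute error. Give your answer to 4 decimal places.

2.2222

|E| ≤ (4)³·15 / (12·6²) = 960/432 = 2.2222.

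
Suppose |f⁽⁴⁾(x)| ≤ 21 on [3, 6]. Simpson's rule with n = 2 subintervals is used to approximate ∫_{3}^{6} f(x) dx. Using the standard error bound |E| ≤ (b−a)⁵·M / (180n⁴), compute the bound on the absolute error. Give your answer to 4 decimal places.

1.7719

|E| ≤ (3)⁵·21 / (180·2⁴) = 5103/2880 = 1.7719.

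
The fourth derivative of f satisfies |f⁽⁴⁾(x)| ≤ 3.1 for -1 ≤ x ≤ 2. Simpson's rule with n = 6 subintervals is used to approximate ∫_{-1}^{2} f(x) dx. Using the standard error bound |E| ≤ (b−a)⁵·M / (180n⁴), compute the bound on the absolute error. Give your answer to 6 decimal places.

|E| ≤ (3)⁵·3.1 / (180·6⁴) = 753.3/233280 = 0.003229.

0.003229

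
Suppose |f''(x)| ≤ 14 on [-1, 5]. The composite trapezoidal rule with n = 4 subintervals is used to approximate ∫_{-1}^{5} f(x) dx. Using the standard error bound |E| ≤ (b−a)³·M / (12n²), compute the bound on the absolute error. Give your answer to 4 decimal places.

15.7500

|E| ≤ (6)³·14 / (12·4²) = 3024/192 = 15.7500.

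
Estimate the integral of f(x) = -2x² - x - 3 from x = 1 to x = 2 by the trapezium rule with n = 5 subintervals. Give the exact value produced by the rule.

h = (2 − 1)/5 = 0.2.
Nodes x₀,…,x₅ = 1, 1.2, 1.4, 1.6, 1.8, 2.
f(x) = -2x² - x - 3: f₀=-6, f₁=-7.08, f₂=-8.32, f₃=-9.72, f₄=-11.28, f₅=-13.
(h/2)·[f₀ + 2f₁ + 2f₂ + 2f₃ + 2f₄ + f₅] = 0.1·(-91.8) = -9.18.

-9.18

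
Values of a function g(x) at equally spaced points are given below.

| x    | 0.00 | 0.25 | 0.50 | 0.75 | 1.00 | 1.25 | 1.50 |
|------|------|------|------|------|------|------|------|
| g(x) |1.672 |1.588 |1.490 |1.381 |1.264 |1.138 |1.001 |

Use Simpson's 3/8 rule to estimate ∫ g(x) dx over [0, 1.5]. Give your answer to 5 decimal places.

h = 0.25, n = 6.
(3h/8)·[y₀ + 3y₁ + 3y₂ + 2y₃ + 3y₄ + 3y₅ + y₆] = 0.09375·(21.875) = 2.05078.

2.05078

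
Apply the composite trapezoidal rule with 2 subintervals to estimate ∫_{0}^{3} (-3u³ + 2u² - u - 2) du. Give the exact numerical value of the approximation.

-66.1875

h = (3 − 0)/2 = 1.5.
Nodes u₀,…,u₂ = 0, 1.5, 3.
f(u) = -3u³ + 2u² - u - 2: f₀=-2, f₁=-9.125, f₂=-68.
(h/2)·[f₀ + 2f₁ + f₂] = 0.75·(-88.25) = -66.1875.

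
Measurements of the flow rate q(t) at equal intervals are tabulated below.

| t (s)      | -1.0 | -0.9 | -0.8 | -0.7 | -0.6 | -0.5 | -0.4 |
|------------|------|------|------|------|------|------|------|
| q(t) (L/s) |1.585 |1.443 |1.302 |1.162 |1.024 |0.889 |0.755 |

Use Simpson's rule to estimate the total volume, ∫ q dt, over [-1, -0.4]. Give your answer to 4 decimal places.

h = 0.1, n = 6.
(h/3)·[y₀ + 4y₁ + 2y₂ + 4y₃ + 2y₄ + 4y₅ + y₆] = 0.033333·(20.968) = 0.6989.

0.6989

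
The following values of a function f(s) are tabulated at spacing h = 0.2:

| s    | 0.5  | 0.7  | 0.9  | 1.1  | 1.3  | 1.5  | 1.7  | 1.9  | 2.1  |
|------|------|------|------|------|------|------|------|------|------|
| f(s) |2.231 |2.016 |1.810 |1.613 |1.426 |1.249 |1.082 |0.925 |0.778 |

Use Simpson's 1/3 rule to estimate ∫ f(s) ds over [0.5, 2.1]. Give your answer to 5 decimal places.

h = 0.2, n = 8.
(h/3)·[y₀ + 4y₁ + 2y₂ + 4y₃ + 2y₄ + 4y₅ + 2y₆ + 4y₇ + y₈] = 0.066667·(34.857) = 2.32380.

2.32380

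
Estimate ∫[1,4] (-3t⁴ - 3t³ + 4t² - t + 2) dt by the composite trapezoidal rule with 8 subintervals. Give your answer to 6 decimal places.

-732.704224

h = (4 − 1)/8 = 0.375.
Nodes t₀,…,t₈ = 1, 1.375, 1.75, 2.125, 2.5, 2.875, 3.25, 3.625, 4.
f(t) = -3t⁴ - 3t³ + 4t² - t + 2: f₀=-1, f₁=-10.334716796875, f₂=-31.71484375, f₃=-72.022216796875, f₄=-139.5625, f₅=-244.065185546875, f₆=-396.68359375, f₇=-609.994873046875, f₈=-898.
(h/2)·[f₀ + 2f₁ + 2f₂ + 2f₃ + 2f₄ + 2f₅ + 2f₆ + 2f₇ + f₈] = 0.1875·(-3907.755859375) = -732.704224.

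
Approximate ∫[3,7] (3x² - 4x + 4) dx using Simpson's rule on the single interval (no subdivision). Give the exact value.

S = (b−a)/6 · [f(3) + 4f(5) + f(7)] = 0.666667·[19 + 4·59 + 123] = 252.

252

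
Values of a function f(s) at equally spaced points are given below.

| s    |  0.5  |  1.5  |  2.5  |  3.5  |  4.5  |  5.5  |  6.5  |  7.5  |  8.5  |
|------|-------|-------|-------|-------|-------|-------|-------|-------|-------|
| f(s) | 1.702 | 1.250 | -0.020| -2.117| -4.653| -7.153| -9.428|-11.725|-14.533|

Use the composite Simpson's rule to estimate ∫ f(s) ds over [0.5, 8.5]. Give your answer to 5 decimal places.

h = 1, n = 8.
(h/3)·[y₀ + 4y₁ + 2y₂ + 4y₃ + 2y₄ + 4y₅ + 2y₆ + 4y₇ + y₈] = 0.333333·(-120.013) = -40.00433.

-40.00433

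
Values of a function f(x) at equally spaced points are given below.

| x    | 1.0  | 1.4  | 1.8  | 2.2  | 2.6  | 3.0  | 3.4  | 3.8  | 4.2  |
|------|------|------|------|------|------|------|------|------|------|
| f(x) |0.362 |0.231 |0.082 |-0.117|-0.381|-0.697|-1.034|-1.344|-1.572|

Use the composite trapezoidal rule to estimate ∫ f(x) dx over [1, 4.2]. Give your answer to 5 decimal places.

h = 0.4, n = 8.
(h/2)·[y₀ + 2y₁ + 2y₂ + 2y₃ + 2y₄ + 2y₅ + 2y₆ + 2y₇ + y₈] = 0.2·(-7.730) = -1.54600.

-1.54600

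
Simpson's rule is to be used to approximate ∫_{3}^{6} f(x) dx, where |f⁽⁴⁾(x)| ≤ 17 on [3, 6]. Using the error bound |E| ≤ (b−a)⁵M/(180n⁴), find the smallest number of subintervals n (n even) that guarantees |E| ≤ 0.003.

10

Need 4131/(180n⁴) ≤ 0.003.
n⁴ ≥ 4131/(180·0.003) = 7650 ⇒ n ≥ 9.3522, so the smallest even n is 10. (n must be even for Simpson's rule.)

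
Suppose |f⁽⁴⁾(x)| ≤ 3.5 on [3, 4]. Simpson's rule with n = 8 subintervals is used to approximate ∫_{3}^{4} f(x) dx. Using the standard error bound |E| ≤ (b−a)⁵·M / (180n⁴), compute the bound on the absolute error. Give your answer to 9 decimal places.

0.000004747

|E| ≤ (1)⁵·3.5 / (180·8⁴) = 3.5/737280 = 0.000004747.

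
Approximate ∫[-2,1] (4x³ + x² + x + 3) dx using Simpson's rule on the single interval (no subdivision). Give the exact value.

S = (b−a)/6 · [f(-2) + 4f(-0.5) + f(1)] = 0.5·[(-27) + 4·2.25 + 9] = -4.5.

-4.5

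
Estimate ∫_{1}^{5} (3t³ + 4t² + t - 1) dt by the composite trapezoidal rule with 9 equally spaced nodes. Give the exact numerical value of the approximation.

h = (5 − 1)/8 = 0.5.
Nodes t₀,…,t₈ = 1, 1.5, 2, 2.5, 3, 3.5, 4, 4.5, 5.
f(t) = 3t³ + 4t² + t - 1: f₀=7, f₁=19.625, f₂=41, f₃=73.375, f₄=119, f₅=180.125, f₆=259, f₇=357.875, f₈=479.
(h/2)·[f₀ + 2f₁ + 2f₂ + 2f₃ + 2f₄ + 2f₅ + 2f₆ + 2f₇ + f₈] = 0.25·(2586) = 646.5.

646.5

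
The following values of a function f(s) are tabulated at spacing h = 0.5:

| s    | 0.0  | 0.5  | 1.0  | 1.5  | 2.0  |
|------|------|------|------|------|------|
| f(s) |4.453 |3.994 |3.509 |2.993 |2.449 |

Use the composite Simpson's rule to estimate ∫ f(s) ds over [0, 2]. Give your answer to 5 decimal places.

h = 0.5, n = 4.
(h/3)·[y₀ + 4y₁ + 2y₂ + 4y₃ + y₄] = 0.166667·(41.868) = 6.97800.

6.97800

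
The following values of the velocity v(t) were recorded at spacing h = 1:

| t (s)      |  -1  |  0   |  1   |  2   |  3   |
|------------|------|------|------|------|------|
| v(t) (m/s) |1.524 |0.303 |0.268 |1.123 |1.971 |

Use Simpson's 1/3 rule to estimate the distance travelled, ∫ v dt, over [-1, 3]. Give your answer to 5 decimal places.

3.24500

h = 1, n = 4.
(h/3)·[y₀ + 4y₁ + 2y₂ + 4y₃ + y₄] = 0.333333·(9.735) = 3.24500.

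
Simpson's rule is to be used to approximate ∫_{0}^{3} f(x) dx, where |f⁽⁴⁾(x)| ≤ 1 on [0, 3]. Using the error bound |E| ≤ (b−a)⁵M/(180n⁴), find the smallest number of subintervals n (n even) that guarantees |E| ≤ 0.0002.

Need 243/(180n⁴) ≤ 0.0002.
n⁴ ≥ 243/(180·0.0002) = 6750 ⇒ n ≥ 9.0641, so the smallest even n is 10. (n must be even for Simpson's rule.)

10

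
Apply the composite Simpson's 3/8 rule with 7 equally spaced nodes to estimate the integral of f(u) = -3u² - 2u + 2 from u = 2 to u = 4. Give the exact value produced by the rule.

-64

h = (4 − 2)/6 = 0.333333.
Nodes u₀,…,u₆ = 2, 2.333333, 2.666667, 3, 3.333333, 3.666667, 4.
f(u) = -3u² - 2u + 2: f₀=-14, f₁=-19, f₂=-24.666667, f₃=-31, f₄=-38, f₅=-45.666667, f₆=-54.
(3h/8)·[f₀ + 3f₁ + 3f₂ + 2f₃ + 3f₄ + 3f₅ + f₆] = 0.125·(-512) = -64.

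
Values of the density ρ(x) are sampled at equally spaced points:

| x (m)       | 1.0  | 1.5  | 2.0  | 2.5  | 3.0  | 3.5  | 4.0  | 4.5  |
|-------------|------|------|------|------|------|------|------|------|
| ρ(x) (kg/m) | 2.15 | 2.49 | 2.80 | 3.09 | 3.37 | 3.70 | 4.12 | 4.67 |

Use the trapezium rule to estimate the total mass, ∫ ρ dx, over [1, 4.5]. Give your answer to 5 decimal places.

11.49000

h = 0.5, n = 7.
(h/2)·[y₀ + 2y₁ + 2y₂ + 2y₃ + 2y₄ + 2y₅ + 2y₆ + y₇] = 0.25·(45.96) = 11.49000.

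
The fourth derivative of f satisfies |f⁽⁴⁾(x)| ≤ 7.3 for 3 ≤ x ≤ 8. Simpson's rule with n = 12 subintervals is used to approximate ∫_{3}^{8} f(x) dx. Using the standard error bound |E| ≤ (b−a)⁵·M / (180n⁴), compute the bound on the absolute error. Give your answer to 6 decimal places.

0.006112

|E| ≤ (5)⁵·7.3 / (180·12⁴) = 22812.5/3732480 = 0.006112.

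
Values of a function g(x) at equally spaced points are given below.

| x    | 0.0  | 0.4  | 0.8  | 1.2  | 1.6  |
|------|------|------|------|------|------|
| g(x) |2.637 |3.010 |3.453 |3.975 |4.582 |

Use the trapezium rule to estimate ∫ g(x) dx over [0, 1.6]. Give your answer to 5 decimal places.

h = 0.4, n = 4.
(h/2)·[y₀ + 2y₁ + 2y₂ + 2y₃ + y₄] = 0.2·(28.095) = 5.61900.

5.61900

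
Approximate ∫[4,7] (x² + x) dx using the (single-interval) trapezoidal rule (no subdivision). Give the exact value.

T = (b−a)/2 · [f(4) + f(7)] = 1.5·[20 + 56] = 114.

114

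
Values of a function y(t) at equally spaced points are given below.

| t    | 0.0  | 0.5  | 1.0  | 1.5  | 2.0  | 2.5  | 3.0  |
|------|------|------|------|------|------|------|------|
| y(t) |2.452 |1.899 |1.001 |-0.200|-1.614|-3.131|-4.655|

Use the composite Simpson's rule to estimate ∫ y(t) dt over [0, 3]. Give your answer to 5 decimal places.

h = 0.5, n = 6.
(h/3)·[y₀ + 4y₁ + 2y₂ + 4y₃ + 2y₄ + 4y₅ + y₆] = 0.166667·(-9.157) = -1.52617.

-1.52617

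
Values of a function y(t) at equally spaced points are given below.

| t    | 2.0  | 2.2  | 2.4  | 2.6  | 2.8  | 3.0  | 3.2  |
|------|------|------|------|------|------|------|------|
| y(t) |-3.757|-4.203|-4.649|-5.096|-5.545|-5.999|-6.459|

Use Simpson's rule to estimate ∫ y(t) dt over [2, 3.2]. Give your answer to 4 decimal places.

-6.1197

h = 0.2, n = 6.
(h/3)·[y₀ + 4y₁ + 2y₂ + 4y₃ + 2y₄ + 4y₅ + y₆] = 0.066667·(-91.796) = -6.1197.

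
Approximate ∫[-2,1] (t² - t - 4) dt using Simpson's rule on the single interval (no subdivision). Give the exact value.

S = (b−a)/6 · [f(-2) + 4f(-0.5) + f(1)] = 0.5·[2 + 4·(-3.25) + (-4)] = -7.5.

-7.5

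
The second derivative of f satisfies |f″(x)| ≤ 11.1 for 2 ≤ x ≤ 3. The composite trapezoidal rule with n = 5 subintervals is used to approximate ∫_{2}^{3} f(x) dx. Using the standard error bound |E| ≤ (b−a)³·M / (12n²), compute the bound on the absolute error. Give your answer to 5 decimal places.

0.03700

|E| ≤ (1)³·11.1 / (12·5²) = 11.1/300 = 0.03700.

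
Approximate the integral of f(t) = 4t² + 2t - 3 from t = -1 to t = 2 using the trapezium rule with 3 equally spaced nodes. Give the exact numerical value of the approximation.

10.5

h = (2 − (-1))/2 = 1.5.
Nodes t₀,…,t₂ = -1, 0.5, 2.
f(t) = 4t² + 2t - 3: f₀=-1, f₁=-1, f₂=17.
(h/2)·[f₀ + 2f₁ + f₂] = 0.75·(14) = 10.5.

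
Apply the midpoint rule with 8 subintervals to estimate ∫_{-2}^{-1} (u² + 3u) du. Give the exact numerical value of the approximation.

h = (-1 − (-2))/8 = 0.125.
Midpoints m₁,…,m₈ = -1.9375, -1.8125, -1.6875, -1.5625, -1.4375, -1.3125, -1.1875, -1.0625.
f(m₁)=-2.05859375, f(m₂)=-2.15234375, f(m₃)=-2.21484375, f(m₄)=-2.24609375, f(m₅)=-2.24609375, f(m₆)=-2.21484375, f(m₇)=-2.15234375, f(m₈)=-2.05859375.
h·[f(m₁) + f(m₂) + f(m₃) + f(m₄) + f(m₅) + f(m₆) + f(m₇) + f(m₈)] = 0.125·(-17.34375) = -2.16796875.

-2.16796875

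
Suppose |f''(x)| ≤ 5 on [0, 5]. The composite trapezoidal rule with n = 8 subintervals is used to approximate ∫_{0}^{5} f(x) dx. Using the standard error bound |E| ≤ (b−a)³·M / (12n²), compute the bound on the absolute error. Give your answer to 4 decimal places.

0.8138

|E| ≤ (5)³·5 / (12·8²) = 625/768 = 0.8138.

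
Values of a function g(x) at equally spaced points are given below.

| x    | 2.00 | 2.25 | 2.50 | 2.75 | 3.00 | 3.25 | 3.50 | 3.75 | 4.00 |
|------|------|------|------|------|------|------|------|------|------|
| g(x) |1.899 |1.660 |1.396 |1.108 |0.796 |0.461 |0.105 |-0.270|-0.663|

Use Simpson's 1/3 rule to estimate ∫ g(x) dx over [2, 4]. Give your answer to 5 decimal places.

1.47217

h = 0.25, n = 8.
(h/3)·[y₀ + 4y₁ + 2y₂ + 4y₃ + 2y₄ + 4y₅ + 2y₆ + 4y₇ + y₈] = 0.083333·(17.666) = 1.47217.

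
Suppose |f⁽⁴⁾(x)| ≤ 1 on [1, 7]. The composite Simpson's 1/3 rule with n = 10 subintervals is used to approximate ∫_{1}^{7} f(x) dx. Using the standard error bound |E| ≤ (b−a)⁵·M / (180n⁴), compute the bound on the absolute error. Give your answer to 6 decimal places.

0.004320

|E| ≤ (6)⁵·1 / (180·10⁴) = 7776/1800000 = 0.004320.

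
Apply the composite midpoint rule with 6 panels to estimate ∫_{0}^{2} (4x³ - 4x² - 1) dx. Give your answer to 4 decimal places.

h = (2 − 0)/6 = 0.333333.
Midpoints m₁,…,m₆ = 0.166667, 0.5, 0.833333, 1.166667, 1.5, 1.833333.
f(m₁)=-1.092593, f(m₂)=-1.5, f(m₃)=-1.462963, f(m₄)=-0.092593, f(m₅)=3.5, f(m₆)=10.203704.
h·[f(m₁) + f(m₂) + f(m₃) + f(m₄) + f(m₅) + f(m₆)] = 0.333333·(9.555556) = 3.1852.

3.1852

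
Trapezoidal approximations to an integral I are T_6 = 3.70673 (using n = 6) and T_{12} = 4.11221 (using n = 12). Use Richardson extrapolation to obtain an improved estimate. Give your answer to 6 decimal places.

4.247370

R = (4·T_{12} − T_6) / 3 = (4·4.11221 − 3.70673)/3 = (12.74211)/3 = 4.247370.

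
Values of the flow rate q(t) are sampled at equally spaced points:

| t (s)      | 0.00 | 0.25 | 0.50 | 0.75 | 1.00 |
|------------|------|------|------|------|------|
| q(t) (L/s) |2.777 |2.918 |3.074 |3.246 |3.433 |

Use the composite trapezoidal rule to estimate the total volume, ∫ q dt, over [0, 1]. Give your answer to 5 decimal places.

h = 0.25, n = 4.
(h/2)·[y₀ + 2y₁ + 2y₂ + 2y₃ + y₄] = 0.125·(24.686) = 3.08575.

3.08575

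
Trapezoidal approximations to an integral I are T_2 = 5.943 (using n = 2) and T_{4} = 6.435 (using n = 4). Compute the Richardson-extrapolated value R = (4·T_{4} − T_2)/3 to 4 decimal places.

R = (4·T_{4} − T_2) / 3 = (4·6.435 − 5.943)/3 = (19.797)/3 = 6.5990.

6.5990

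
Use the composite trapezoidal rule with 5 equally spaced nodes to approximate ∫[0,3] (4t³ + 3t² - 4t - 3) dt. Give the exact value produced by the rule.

86.90625

h = (3 − 0)/4 = 0.75.
Nodes t₀,…,t₄ = 0, 0.75, 1.5, 2.25, 3.
f(t) = 4t³ + 3t² - 4t - 3: f₀=-3, f₁=-2.625, f₂=11.25, f₃=48.75, f₄=120.
(h/2)·[f₀ + 2f₁ + 2f₂ + 2f₃ + f₄] = 0.375·(231.75) = 86.90625.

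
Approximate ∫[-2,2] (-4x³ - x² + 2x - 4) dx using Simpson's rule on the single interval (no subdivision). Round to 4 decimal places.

S = (b−a)/6 · [f(-2) + 4f(0) + f(2)] = 0.666667·[20 + 4·(-4) + (-36)] = -21.3333.

-21.3333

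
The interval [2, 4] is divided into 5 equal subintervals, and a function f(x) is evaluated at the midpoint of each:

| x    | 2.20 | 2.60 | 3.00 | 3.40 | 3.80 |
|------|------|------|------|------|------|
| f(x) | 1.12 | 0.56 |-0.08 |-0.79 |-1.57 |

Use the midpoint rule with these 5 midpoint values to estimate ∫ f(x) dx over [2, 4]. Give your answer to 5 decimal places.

-0.30400

h = 0.4, n = 5.
h·[y(m₁) + y(m₂) + y(m₃) + y(m₄) + y(m₅)] = 0.4·(-0.76) = -0.30400.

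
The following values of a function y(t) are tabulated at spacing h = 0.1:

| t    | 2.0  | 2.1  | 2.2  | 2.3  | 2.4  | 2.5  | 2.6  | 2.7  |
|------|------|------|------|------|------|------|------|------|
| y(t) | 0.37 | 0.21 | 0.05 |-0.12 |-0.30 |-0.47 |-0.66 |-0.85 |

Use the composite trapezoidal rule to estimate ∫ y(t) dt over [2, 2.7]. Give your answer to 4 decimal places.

h = 0.1, n = 7.
(h/2)·[y₀ + 2y₁ + 2y₂ + 2y₃ + 2y₄ + 2y₅ + 2y₆ + y₇] = 0.05·(-3.06) = -0.1530.

-0.1530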